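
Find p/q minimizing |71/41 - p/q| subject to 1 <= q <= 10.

12/7

Expand x = 71/41 as a continued fraction with the Euclidean algorithm:
  71 = 1*41 + 30, so a_0 = 1.
  41 = 1*30 + 11, so a_1 = 1.
  30 = 2*11 + 8, so a_2 = 2.
  11 = 1*8 + 3, so a_3 = 1.
  8 = 2*3 + 2, so a_4 = 2.
  3 = 1*2 + 1, so a_5 = 1.
  2 = 2*1 + 0, so a_6 = 2.
so x = [1; 1, 2, 1, 2, 1, 2].
Convergents (p_i = a_i*p_{i-1} + p_{i-2}, q_i = a_i*q_{i-1} + q_{i-2} with p_{-2}=0, p_{-1}=1, q_{-2}=1, q_{-1}=0), until the denominator exceeds 10:
  i=0: a_0=1, p_0 = 1*1 + 0 = 1, q_0 = 1*0 + 1 = 1.
  i=1: a_1=1, p_1 = 1*1 + 1 = 2, q_1 = 1*1 + 0 = 1.
  i=2: a_2=2, p_2 = 2*2 + 1 = 5, q_2 = 2*1 + 1 = 3.
  i=3: a_3=1, p_3 = 1*5 + 2 = 7, q_3 = 1*3 + 1 = 4.
  i=4: a_4=2, p_4 = 2*7 + 5 = 19, q_4 = 2*4 + 3 = 11.
q_4 = 11 > 10, so the last convergent with denominator <= 10 is p_3/q_3 = 7/4.
The closest fraction with denominator <= 10 is either p_3/q_3 or the intermediate fraction (k*p_3 + p_2)/(k*q_3 + q_2) with the largest k >= 1 whose denominator stays <= 10; these approach x as k grows, and every other convergent or intermediate fraction in range is farther away.
Largest k: floor((10 - q_2)/q_3) = floor((10 - 3)/4) = 1.
That gives (1*7 + 5)/(1*4 + 3) = 12/7.
Compare the errors: |x - 7/4| = |71*4 - 7*41|/(41*4) = 3/164, and |x - 12/7| = |71*7 - 12*41|/(41*7) = 5/287.
Cross-multiplying, 5*164 = 820 < 861 = 3*287, so 5/287 is smaller: the intermediate fraction 12/7 is closer to x than 7/4.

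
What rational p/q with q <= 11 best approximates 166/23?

Expand x = 166/23 as a continued fraction with the Euclidean algorithm:
  166 = 7*23 + 5, so a_0 = 7.
  23 = 4*5 + 3, so a_1 = 4.
  5 = 1*3 + 2, so a_2 = 1.
  3 = 1*2 + 1, so a_3 = 1.
  2 = 2*1 + 0, so a_4 = 2.
so x = [7; 4, 1, 1, 2].
Convergents (p_i = a_i*p_{i-1} + p_{i-2}, q_i = a_i*q_{i-1} + q_{i-2} with p_{-2}=0, p_{-1}=1, q_{-2}=1, q_{-1}=0), until the denominator exceeds 11:
  i=0: a_0=7, p_0 = 7*1 + 0 = 7, q_0 = 7*0 + 1 = 1.
  i=1: a_1=4, p_1 = 4*7 + 1 = 29, q_1 = 4*1 + 0 = 4.
  i=2: a_2=1, p_2 = 1*29 + 7 = 36, q_2 = 1*4 + 1 = 5.
  i=3: a_3=1, p_3 = 1*36 + 29 = 65, q_3 = 1*5 + 4 = 9.
  i=4: a_4=2, p_4 = 2*65 + 36 = 166, q_4 = 2*9 + 5 = 23.
q_4 = 23 > 11, so the last convergent with denominator <= 11 is p_3/q_3 = 65/9.
The closest fraction with denominator <= 11 is either p_3/q_3 or the intermediate fraction (k*p_3 + p_2)/(k*q_3 + q_2) with the largest k >= 1 whose denominator stays <= 11; these approach x as k grows, and every other convergent or intermediate fraction in range is farther away.
Largest k: floor((11 - q_2)/q_3) = floor((11 - 5)/9) = 0.
Since k = 0, no intermediate fraction beyond p_3/q_3 has denominator <= 11, so the convergent 65/9 is the closest (its error is |166*9 - 65*23|/(23*9) = 1/207).

65/9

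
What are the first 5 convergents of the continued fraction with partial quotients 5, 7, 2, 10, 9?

5/1, 36/7, 77/15, 806/157, 7331/1428

Using the convergent recurrence p_i = a_i*p_{i-1} + p_{i-2}, q_i = a_i*q_{i-1} + q_{i-2} with p_{-2}=0, p_{-1}=1, q_{-2}=1, q_{-1}=0:
  i=0: a_0=5, p_0 = 5*1 + 0 = 5, q_0 = 5*0 + 1 = 1.
  i=1: a_1=7, p_1 = 7*5 + 1 = 36, q_1 = 7*1 + 0 = 7.
  i=2: a_2=2, p_2 = 2*36 + 5 = 77, q_2 = 2*7 + 1 = 15.
  i=3: a_3=10, p_3 = 10*77 + 36 = 806, q_3 = 10*15 + 7 = 157.
  i=4: a_4=9, p_4 = 9*806 + 77 = 7331, q_4 = 9*157 + 15 = 1428.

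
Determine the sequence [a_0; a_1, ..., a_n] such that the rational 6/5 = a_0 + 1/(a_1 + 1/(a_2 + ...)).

[1; 5]

Run the Euclidean algorithm on 6 and 5; the successive quotients are the partial quotients a_0, a_1, ... (each step inverts the fractional part left over by the previous one):
  6 = 1*5 + 1, so a_0 = 1.
  5 = 5*1 + 0, so a_1 = 5.
The remainder reaches 0 after 2 divisions, so the expansion has 2 partial quotients, read off in order.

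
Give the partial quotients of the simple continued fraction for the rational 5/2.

Run the Euclidean algorithm on 5 and 2; the successive quotients are the partial quotients a_0, a_1, ... (each step inverts the fractional part left over by the previous one):
  5 = 2*2 + 1, so a_0 = 2.
  2 = 2*1 + 0, so a_1 = 2.
The remainder reaches 0 after 2 divisions, so the expansion has 2 partial quotients, read off in order.

[2; 2]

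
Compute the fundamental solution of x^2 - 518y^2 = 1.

First expand sqrt(518) as a continued fraction. With x_i = (sqrt(518) + m_i)/d_i and (m_0, d_0) = (0, 1): a_0 = floor(sqrt(518)) = 22, since 22^2 = 484 <= 518 < 529 = 23^2.
Iterate m_{i+1} = d_i*a_i - m_i, d_{i+1} = (518 - m_{i+1}^2)/d_i, a_{i+1} = floor((a_0 + m_{i+1})/d_{i+1}):
  m_1 = 1*22 - 0 = 22, d_1 = (518 - 22^2)/1 = 34/1 = 34, a_1 = floor((22 + 22)/34) = 1.
  m_2 = 34*1 - 22 = 12, d_2 = (518 - 12^2)/34 = 374/34 = 11, a_2 = floor((22 + 12)/11) = 3.
  m_3 = 11*3 - 12 = 21, d_3 = (518 - 21^2)/11 = 77/11 = 7, a_3 = floor((22 + 21)/7) = 6.
  m_4 = 7*6 - 21 = 21, d_4 = (518 - 21^2)/7 = 77/7 = 11, a_4 = floor((22 + 21)/11) = 3.
  m_5 = 11*3 - 21 = 12, d_5 = (518 - 12^2)/11 = 374/11 = 34, a_5 = floor((22 + 12)/34) = 1.
  m_6 = 34*1 - 12 = 22, d_6 = (518 - 22^2)/34 = 34/34 = 1, a_6 = floor((22 + 22)/1) = 44.
  m_7 = 1*44 - 22 = 22, d_7 = (518 - 22^2)/1 = 34/1 = 34: (m_7, d_7) = (m_1, d_1) = (22, 34), so from here the quotients repeat a_1, ..., a_6; the period length is 6.
So sqrt(518) = [22; (1, 3, 6, 3, 1, 44)] with period length k = 6.
k is even, so the fundamental solution of x^2 - 518y^2 = 1 is (p_{k-1}, q_{k-1}) = (p_5, q_5); compute convergents through index 5.
Convergents (p_i = a_i*p_{i-1} + p_{i-2}, q_i = a_i*q_{i-1} + q_{i-2} with p_{-2}=0, p_{-1}=1, q_{-2}=1, q_{-1}=0):
  i=0: a_0=22, p_0 = 22*1 + 0 = 22, q_0 = 22*0 + 1 = 1.
  i=1: a_1=1, p_1 = 1*22 + 1 = 23, q_1 = 1*1 + 0 = 1.
  i=2: a_2=3, p_2 = 3*23 + 22 = 91, q_2 = 3*1 + 1 = 4.
  i=3: a_3=6, p_3 = 6*91 + 23 = 569, q_3 = 6*4 + 1 = 25.
  i=4: a_4=3, p_4 = 3*569 + 91 = 1798, q_4 = 3*25 + 4 = 79.
  i=5: a_5=1, p_5 = 1*1798 + 569 = 2367, q_5 = 1*79 + 25 = 104.
Check: 2367^2 - 518*104^2 = 5602689 - 5602688 = 1, so (x, y) = (2367, 104) solves the equation, and by the theorem it is the least positive solution.

(x, y) = (2367, 104)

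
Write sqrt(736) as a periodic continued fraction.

[27; (7, 1, 2, 1, 2, 1, 7, 54)]

Write x_i = (sqrt(736) + m_i)/d_i with (m_0, d_0) = (0, 1). a_0 = floor(sqrt(736)) = 27, since 27^2 = 729 <= 736 < 784 = 28^2.
Iterate m_{i+1} = d_i*a_i - m_i, d_{i+1} = (736 - m_{i+1}^2)/d_i, a_{i+1} = floor((a_0 + m_{i+1})/d_{i+1}):
  m_1 = 1*27 - 0 = 27, d_1 = (736 - 27^2)/1 = 7/1 = 7, a_1 = floor((27 + 27)/7) = 7.
  m_2 = 7*7 - 27 = 22, d_2 = (736 - 22^2)/7 = 252/7 = 36, a_2 = floor((27 + 22)/36) = 1.
  m_3 = 36*1 - 22 = 14, d_3 = (736 - 14^2)/36 = 540/36 = 15, a_3 = floor((27 + 14)/15) = 2.
  m_4 = 15*2 - 14 = 16, d_4 = (736 - 16^2)/15 = 480/15 = 32, a_4 = floor((27 + 16)/32) = 1.
  m_5 = 32*1 - 16 = 16, d_5 = (736 - 16^2)/32 = 480/32 = 15, a_5 = floor((27 + 16)/15) = 2.
  m_6 = 15*2 - 16 = 14, d_6 = (736 - 14^2)/15 = 540/15 = 36, a_6 = floor((27 + 14)/36) = 1.
  m_7 = 36*1 - 14 = 22, d_7 = (736 - 22^2)/36 = 252/36 = 7, a_7 = floor((27 + 22)/7) = 7.
  m_8 = 7*7 - 22 = 27, d_8 = (736 - 27^2)/7 = 7/7 = 1, a_8 = floor((27 + 27)/1) = 54.
  m_9 = 1*54 - 27 = 27, d_9 = (736 - 27^2)/1 = 7/1 = 7: (m_9, d_9) = (m_1, d_1) = (27, 7), so from here the quotients repeat a_1, ..., a_8; the period length is 8.
Hence the expansion of sqrt(736) is a_0 = 27 followed by the repeating block 7, 1, 2, 1, 2, 1, 7, 54 (period 8).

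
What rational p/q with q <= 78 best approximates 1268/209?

Expand x = 1268/209 as a continued fraction with the Euclidean algorithm:
  1268 = 6*209 + 14, so a_0 = 6.
  209 = 14*14 + 13, so a_1 = 14.
  14 = 1*13 + 1, so a_2 = 1.
  13 = 13*1 + 0, so a_3 = 13.
so x = [6; 14, 1, 13].
Convergents (p_i = a_i*p_{i-1} + p_{i-2}, q_i = a_i*q_{i-1} + q_{i-2} with p_{-2}=0, p_{-1}=1, q_{-2}=1, q_{-1}=0), until the denominator exceeds 78:
  i=0: a_0=6, p_0 = 6*1 + 0 = 6, q_0 = 6*0 + 1 = 1.
  i=1: a_1=14, p_1 = 14*6 + 1 = 85, q_1 = 14*1 + 0 = 14.
  i=2: a_2=1, p_2 = 1*85 + 6 = 91, q_2 = 1*14 + 1 = 15.
  i=3: a_3=13, p_3 = 13*91 + 85 = 1268, q_3 = 13*15 + 14 = 209.
q_3 = 209 > 78, so the last convergent with denominator <= 78 is p_2/q_2 = 91/15.
The closest fraction with denominator <= 78 is either p_2/q_2 or the intermediate fraction (k*p_2 + p_1)/(k*q_2 + q_1) with the largest k >= 1 whose denominator stays <= 78; these approach x as k grows, and every other convergent or intermediate fraction in range is farther away.
Largest k: floor((78 - q_1)/q_2) = floor((78 - 14)/15) = 4.
That gives (4*91 + 85)/(4*15 + 14) = 449/74.
Compare the errors: |x - 91/15| = |1268*15 - 91*209|/(209*15) = 1/3135, and |x - 449/74| = |1268*74 - 449*209|/(209*74) = 9/15466.
Cross-multiplying, 1*15466 = 15466 < 28215 = 9*3135, so 1/3135 is smaller: the convergent 91/15 is closer to x than 449/74.

91/15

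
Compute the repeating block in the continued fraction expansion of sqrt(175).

Write x_i = (sqrt(175) + m_i)/d_i with (m_0, d_0) = (0, 1). a_0 = floor(sqrt(175)) = 13, since 13^2 = 169 <= 175 < 196 = 14^2.
Iterate m_{i+1} = d_i*a_i - m_i, d_{i+1} = (175 - m_{i+1}^2)/d_i, a_{i+1} = floor((a_0 + m_{i+1})/d_{i+1}):
  m_1 = 1*13 - 0 = 13, d_1 = (175 - 13^2)/1 = 6/1 = 6, a_1 = floor((13 + 13)/6) = 4.
  m_2 = 6*4 - 13 = 11, d_2 = (175 - 11^2)/6 = 54/6 = 9, a_2 = floor((13 + 11)/9) = 2.
  m_3 = 9*2 - 11 = 7, d_3 = (175 - 7^2)/9 = 126/9 = 14, a_3 = floor((13 + 7)/14) = 1.
  m_4 = 14*1 - 7 = 7, d_4 = (175 - 7^2)/14 = 126/14 = 9, a_4 = floor((13 + 7)/9) = 2.
  m_5 = 9*2 - 7 = 11, d_5 = (175 - 11^2)/9 = 54/9 = 6, a_5 = floor((13 + 11)/6) = 4.
  m_6 = 6*4 - 11 = 13, d_6 = (175 - 13^2)/6 = 6/6 = 1, a_6 = floor((13 + 13)/1) = 26.
  m_7 = 1*26 - 13 = 13, d_7 = (175 - 13^2)/1 = 6/1 = 6: (m_7, d_7) = (m_1, d_1) = (13, 6), so from here the quotients repeat a_1, ..., a_6; the period length is 6.
Hence the expansion of sqrt(175) is a_0 = 13 followed by the repeating block 4, 2, 1, 2, 4, 26 (period 6).

[13; (4, 2, 1, 2, 4, 26)]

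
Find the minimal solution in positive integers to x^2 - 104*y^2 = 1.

(x, y) = (51, 5)

First expand sqrt(104) as a continued fraction. With x_i = (sqrt(104) + m_i)/d_i and (m_0, d_0) = (0, 1): a_0 = floor(sqrt(104)) = 10, since 10^2 = 100 <= 104 < 121 = 11^2.
Iterate m_{i+1} = d_i*a_i - m_i, d_{i+1} = (104 - m_{i+1}^2)/d_i, a_{i+1} = floor((a_0 + m_{i+1})/d_{i+1}):
  m_1 = 1*10 - 0 = 10, d_1 = (104 - 10^2)/1 = 4/1 = 4, a_1 = floor((10 + 10)/4) = 5.
  m_2 = 4*5 - 10 = 10, d_2 = (104 - 10^2)/4 = 4/4 = 1, a_2 = floor((10 + 10)/1) = 20.
  m_3 = 1*20 - 10 = 10, d_3 = (104 - 10^2)/1 = 4/1 = 4: (m_3, d_3) = (m_1, d_1) = (10, 4), so from here the quotients repeat a_1, a_2; the period length is 2.
So sqrt(104) = [10; (5, 20)] with period length k = 2.
k is even, so the fundamental solution of x^2 - 104y^2 = 1 is (p_{k-1}, q_{k-1}) = (p_1, q_1); compute convergents through index 1.
Convergents (p_i = a_i*p_{i-1} + p_{i-2}, q_i = a_i*q_{i-1} + q_{i-2} with p_{-2}=0, p_{-1}=1, q_{-2}=1, q_{-1}=0):
  i=0: a_0=10, p_0 = 10*1 + 0 = 10, q_0 = 10*0 + 1 = 1.
  i=1: a_1=5, p_1 = 5*10 + 1 = 51, q_1 = 5*1 + 0 = 5.
Check: 51^2 - 104*5^2 = 2601 - 2600 = 1, so (x, y) = (51, 5) solves the equation, and by the theorem it is the least positive solution.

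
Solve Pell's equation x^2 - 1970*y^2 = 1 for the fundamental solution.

First expand sqrt(1970) as a continued fraction. With x_i = (sqrt(1970) + m_i)/d_i and (m_0, d_0) = (0, 1): a_0 = floor(sqrt(1970)) = 44, since 44^2 = 1936 <= 1970 < 2025 = 45^2.
Iterate m_{i+1} = d_i*a_i - m_i, d_{i+1} = (1970 - m_{i+1}^2)/d_i, a_{i+1} = floor((a_0 + m_{i+1})/d_{i+1}):
  m_1 = 1*44 - 0 = 44, d_1 = (1970 - 44^2)/1 = 34/1 = 34, a_1 = floor((44 + 44)/34) = 2.
  m_2 = 34*2 - 44 = 24, d_2 = (1970 - 24^2)/34 = 1394/34 = 41, a_2 = floor((44 + 24)/41) = 1.
  m_3 = 41*1 - 24 = 17, d_3 = (1970 - 17^2)/41 = 1681/41 = 41, a_3 = floor((44 + 17)/41) = 1.
  m_4 = 41*1 - 17 = 24, d_4 = (1970 - 24^2)/41 = 1394/41 = 34, a_4 = floor((44 + 24)/34) = 2.
  m_5 = 34*2 - 24 = 44, d_5 = (1970 - 44^2)/34 = 34/34 = 1, a_5 = floor((44 + 44)/1) = 88.
  m_6 = 1*88 - 44 = 44, d_6 = (1970 - 44^2)/1 = 34/1 = 34: (m_6, d_6) = (m_1, d_1) = (44, 34), so from here the quotients repeat a_1, ..., a_5; the period length is 5.
So sqrt(1970) = [44; (2, 1, 1, 2, 88)] with period length k = 5.
k is odd, so (p_{k-1}, q_{k-1}) only solves x^2 - 1970y^2 = -1 and the fundamental solution of x^2 - 1970y^2 = 1 is (p_{2k-1}, q_{2k-1}) = (p_9, q_9); compute convergents through index 9, running through the period twice.
Convergents (p_i = a_i*p_{i-1} + p_{i-2}, q_i = a_i*q_{i-1} + q_{i-2} with p_{-2}=0, p_{-1}=1, q_{-2}=1, q_{-1}=0):
  i=0: a_0=44, p_0 = 44*1 + 0 = 44, q_0 = 44*0 + 1 = 1.
  i=1: a_1=2, p_1 = 2*44 + 1 = 89, q_1 = 2*1 + 0 = 2.
  i=2: a_2=1, p_2 = 1*89 + 44 = 133, q_2 = 1*2 + 1 = 3.
  i=3: a_3=1, p_3 = 1*133 + 89 = 222, q_3 = 1*3 + 2 = 5.
  i=4: a_4=2, p_4 = 2*222 + 133 = 577, q_4 = 2*5 + 3 = 13.
  i=5: a_5=88, p_5 = 88*577 + 222 = 50998, q_5 = 88*13 + 5 = 1149.
  i=6: a_6=2, p_6 = 2*50998 + 577 = 102573, q_6 = 2*1149 + 13 = 2311.
  i=7: a_7=1, p_7 = 1*102573 + 50998 = 153571, q_7 = 1*2311 + 1149 = 3460.
  i=8: a_8=1, p_8 = 1*153571 + 102573 = 256144, q_8 = 1*3460 + 2311 = 5771.
  i=9: a_9=2, p_9 = 2*256144 + 153571 = 665859, q_9 = 2*5771 + 3460 = 15002.
Indeed p_4^2 - 1970*q_4^2 = 332929 - 332930 = -1, not +1.
Check: 665859^2 - 1970*15002^2 = 443368207881 - 443368207880 = 1, so (x, y) = (665859, 15002) solves the equation, and by the theorem it is the least positive solution.

(x, y) = (665859, 15002)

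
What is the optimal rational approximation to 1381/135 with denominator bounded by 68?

624/61

Expand x = 1381/135 as a continued fraction with the Euclidean algorithm:
  1381 = 10*135 + 31, so a_0 = 10.
  135 = 4*31 + 11, so a_1 = 4.
  31 = 2*11 + 9, so a_2 = 2.
  11 = 1*9 + 2, so a_3 = 1.
  9 = 4*2 + 1, so a_4 = 4.
  2 = 2*1 + 0, so a_5 = 2.
so x = [10; 4, 2, 1, 4, 2].
Convergents (p_i = a_i*p_{i-1} + p_{i-2}, q_i = a_i*q_{i-1} + q_{i-2} with p_{-2}=0, p_{-1}=1, q_{-2}=1, q_{-1}=0), until the denominator exceeds 68:
  i=0: a_0=10, p_0 = 10*1 + 0 = 10, q_0 = 10*0 + 1 = 1.
  i=1: a_1=4, p_1 = 4*10 + 1 = 41, q_1 = 4*1 + 0 = 4.
  i=2: a_2=2, p_2 = 2*41 + 10 = 92, q_2 = 2*4 + 1 = 9.
  i=3: a_3=1, p_3 = 1*92 + 41 = 133, q_3 = 1*9 + 4 = 13.
  i=4: a_4=4, p_4 = 4*133 + 92 = 624, q_4 = 4*13 + 9 = 61.
  i=5: a_5=2, p_5 = 2*624 + 133 = 1381, q_5 = 2*61 + 13 = 135.
q_5 = 135 > 68, so the last convergent with denominator <= 68 is p_4/q_4 = 624/61.
The closest fraction with denominator <= 68 is either p_4/q_4 or the intermediate fraction (k*p_4 + p_3)/(k*q_4 + q_3) with the largest k >= 1 whose denominator stays <= 68; these approach x as k grows, and every other convergent or intermediate fraction in range is farther away.
Largest k: floor((68 - q_3)/q_4) = floor((68 - 13)/61) = 0.
Since k = 0, no intermediate fraction beyond p_4/q_4 has denominator <= 68, so the convergent 624/61 is the closest (its error is |1381*61 - 624*135|/(135*61) = 1/8235).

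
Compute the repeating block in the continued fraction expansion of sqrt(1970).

[44; (2, 1, 1, 2, 88)]

Write x_i = (sqrt(1970) + m_i)/d_i with (m_0, d_0) = (0, 1). a_0 = floor(sqrt(1970)) = 44, since 44^2 = 1936 <= 1970 < 2025 = 45^2.
Iterate m_{i+1} = d_i*a_i - m_i, d_{i+1} = (1970 - m_{i+1}^2)/d_i, a_{i+1} = floor((a_0 + m_{i+1})/d_{i+1}):
  m_1 = 1*44 - 0 = 44, d_1 = (1970 - 44^2)/1 = 34/1 = 34, a_1 = floor((44 + 44)/34) = 2.
  m_2 = 34*2 - 44 = 24, d_2 = (1970 - 24^2)/34 = 1394/34 = 41, a_2 = floor((44 + 24)/41) = 1.
  m_3 = 41*1 - 24 = 17, d_3 = (1970 - 17^2)/41 = 1681/41 = 41, a_3 = floor((44 + 17)/41) = 1.
  m_4 = 41*1 - 17 = 24, d_4 = (1970 - 24^2)/41 = 1394/41 = 34, a_4 = floor((44 + 24)/34) = 2.
  m_5 = 34*2 - 24 = 44, d_5 = (1970 - 44^2)/34 = 34/34 = 1, a_5 = floor((44 + 44)/1) = 88.
  m_6 = 1*88 - 44 = 44, d_6 = (1970 - 44^2)/1 = 34/1 = 34: (m_6, d_6) = (m_1, d_1) = (44, 34), so from here the quotients repeat a_1, ..., a_5; the period length is 5.
Hence the expansion of sqrt(1970) is a_0 = 44 followed by the repeating block 2, 1, 1, 2, 88 (period 5).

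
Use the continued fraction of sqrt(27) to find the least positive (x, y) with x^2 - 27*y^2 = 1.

First expand sqrt(27) as a continued fraction. With x_i = (sqrt(27) + m_i)/d_i and (m_0, d_0) = (0, 1): a_0 = floor(sqrt(27)) = 5, since 5^2 = 25 <= 27 < 36 = 6^2.
Iterate m_{i+1} = d_i*a_i - m_i, d_{i+1} = (27 - m_{i+1}^2)/d_i, a_{i+1} = floor((a_0 + m_{i+1})/d_{i+1}):
  m_1 = 1*5 - 0 = 5, d_1 = (27 - 5^2)/1 = 2/1 = 2, a_1 = floor((5 + 5)/2) = 5.
  m_2 = 2*5 - 5 = 5, d_2 = (27 - 5^2)/2 = 2/2 = 1, a_2 = floor((5 + 5)/1) = 10.
  m_3 = 1*10 - 5 = 5, d_3 = (27 - 5^2)/1 = 2/1 = 2: (m_3, d_3) = (m_1, d_1) = (5, 2), so from here the quotients repeat a_1, a_2; the period length is 2.
So sqrt(27) = [5; (5, 10)] with period length k = 2.
k is even, so the fundamental solution of x^2 - 27y^2 = 1 is (p_{k-1}, q_{k-1}) = (p_1, q_1); compute convergents through index 1.
Convergents (p_i = a_i*p_{i-1} + p_{i-2}, q_i = a_i*q_{i-1} + q_{i-2} with p_{-2}=0, p_{-1}=1, q_{-2}=1, q_{-1}=0):
  i=0: a_0=5, p_0 = 5*1 + 0 = 5, q_0 = 5*0 + 1 = 1.
  i=1: a_1=5, p_1 = 5*5 + 1 = 26, q_1 = 5*1 + 0 = 5.
Check: 26^2 - 27*5^2 = 676 - 675 = 1, so (x, y) = (26, 5) solves the equation, and by the theorem it is the least positive solution.

(x, y) = (26, 5)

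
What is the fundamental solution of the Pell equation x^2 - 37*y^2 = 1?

(x, y) = (73, 12)

First expand sqrt(37) as a continued fraction. With x_i = (sqrt(37) + m_i)/d_i and (m_0, d_0) = (0, 1): a_0 = floor(sqrt(37)) = 6, since 6^2 = 36 <= 37 < 49 = 7^2.
Iterate m_{i+1} = d_i*a_i - m_i, d_{i+1} = (37 - m_{i+1}^2)/d_i, a_{i+1} = floor((a_0 + m_{i+1})/d_{i+1}):
  m_1 = 1*6 - 0 = 6, d_1 = (37 - 6^2)/1 = 1/1 = 1, a_1 = floor((6 + 6)/1) = 12.
  m_2 = 1*12 - 6 = 6, d_2 = (37 - 6^2)/1 = 1/1 = 1: (m_2, d_2) = (m_1, d_1) = (6, 1), so from here the quotient a_1 repeats; the period length is 1.
So sqrt(37) = [6; (12)] with period length k = 1.
k is odd, so (p_{k-1}, q_{k-1}) only solves x^2 - 37y^2 = -1 and the fundamental solution of x^2 - 37y^2 = 1 is (p_{2k-1}, q_{2k-1}) = (p_1, q_1); compute convergents through index 1, running through the period twice.
Convergents (p_i = a_i*p_{i-1} + p_{i-2}, q_i = a_i*q_{i-1} + q_{i-2} with p_{-2}=0, p_{-1}=1, q_{-2}=1, q_{-1}=0):
  i=0: a_0=6, p_0 = 6*1 + 0 = 6, q_0 = 6*0 + 1 = 1.
  i=1: a_1=12, p_1 = 12*6 + 1 = 73, q_1 = 12*1 + 0 = 12.
Indeed p_0^2 - 37*q_0^2 = 36 - 37 = -1, not +1.
Check: 73^2 - 37*12^2 = 5329 - 5328 = 1, so (x, y) = (73, 12) solves the equation, and by the theorem it is the least positive solution.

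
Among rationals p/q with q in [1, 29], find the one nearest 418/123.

17/5

Expand x = 418/123 as a continued fraction with the Euclidean algorithm:
  418 = 3*123 + 49, so a_0 = 3.
  123 = 2*49 + 25, so a_1 = 2.
  49 = 1*25 + 24, so a_2 = 1.
  25 = 1*24 + 1, so a_3 = 1.
  24 = 24*1 + 0, so a_4 = 24.
so x = [3; 2, 1, 1, 24].
Convergents (p_i = a_i*p_{i-1} + p_{i-2}, q_i = a_i*q_{i-1} + q_{i-2} with p_{-2}=0, p_{-1}=1, q_{-2}=1, q_{-1}=0), until the denominator exceeds 29:
  i=0: a_0=3, p_0 = 3*1 + 0 = 3, q_0 = 3*0 + 1 = 1.
  i=1: a_1=2, p_1 = 2*3 + 1 = 7, q_1 = 2*1 + 0 = 2.
  i=2: a_2=1, p_2 = 1*7 + 3 = 10, q_2 = 1*2 + 1 = 3.
  i=3: a_3=1, p_3 = 1*10 + 7 = 17, q_3 = 1*3 + 2 = 5.
  i=4: a_4=24, p_4 = 24*17 + 10 = 418, q_4 = 24*5 + 3 = 123.
q_4 = 123 > 29, so the last convergent with denominator <= 29 is p_3/q_3 = 17/5.
The closest fraction with denominator <= 29 is either p_3/q_3 or the intermediate fraction (k*p_3 + p_2)/(k*q_3 + q_2) with the largest k >= 1 whose denominator stays <= 29; these approach x as k grows, and every other convergent or intermediate fraction in range is farther away.
Largest k: floor((29 - q_2)/q_3) = floor((29 - 3)/5) = 5.
That gives (5*17 + 10)/(5*5 + 3) = 95/28.
Compare the errors: |x - 17/5| = |418*5 - 17*123|/(123*5) = 1/615, and |x - 95/28| = |418*28 - 95*123|/(123*28) = 19/3444.
Cross-multiplying, 1*3444 = 3444 < 11685 = 19*615, so 1/615 is smaller: the convergent 17/5 is closer to x than 95/28.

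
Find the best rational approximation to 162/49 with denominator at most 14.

43/13

Expand x = 162/49 as a continued fraction with the Euclidean algorithm:
  162 = 3*49 + 15, so a_0 = 3.
  49 = 3*15 + 4, so a_1 = 3.
  15 = 3*4 + 3, so a_2 = 3.
  4 = 1*3 + 1, so a_3 = 1.
  3 = 3*1 + 0, so a_4 = 3.
so x = [3; 3, 3, 1, 3].
Convergents (p_i = a_i*p_{i-1} + p_{i-2}, q_i = a_i*q_{i-1} + q_{i-2} with p_{-2}=0, p_{-1}=1, q_{-2}=1, q_{-1}=0), until the denominator exceeds 14:
  i=0: a_0=3, p_0 = 3*1 + 0 = 3, q_0 = 3*0 + 1 = 1.
  i=1: a_1=3, p_1 = 3*3 + 1 = 10, q_1 = 3*1 + 0 = 3.
  i=2: a_2=3, p_2 = 3*10 + 3 = 33, q_2 = 3*3 + 1 = 10.
  i=3: a_3=1, p_3 = 1*33 + 10 = 43, q_3 = 1*10 + 3 = 13.
  i=4: a_4=3, p_4 = 3*43 + 33 = 162, q_4 = 3*13 + 10 = 49.
q_4 = 49 > 14, so the last convergent with denominator <= 14 is p_3/q_3 = 43/13.
The closest fraction with denominator <= 14 is either p_3/q_3 or the intermediate fraction (k*p_3 + p_2)/(k*q_3 + q_2) with the largest k >= 1 whose denominator stays <= 14; these approach x as k grows, and every other convergent or intermediate fraction in range is farther away.
Largest k: floor((14 - q_2)/q_3) = floor((14 - 10)/13) = 0.
Since k = 0, no intermediate fraction beyond p_3/q_3 has denominator <= 14, so the convergent 43/13 is the closest (its error is |162*13 - 43*49|/(49*13) = 1/637).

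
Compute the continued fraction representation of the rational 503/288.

Run the Euclidean algorithm on 503 and 288; the successive quotients are the partial quotients a_0, a_1, ... (each step inverts the fractional part left over by the previous one):
  503 = 1*288 + 215, so a_0 = 1.
  288 = 1*215 + 73, so a_1 = 1.
  215 = 2*73 + 69, so a_2 = 2.
  73 = 1*69 + 4, so a_3 = 1.
  69 = 17*4 + 1, so a_4 = 17.
  4 = 4*1 + 0, so a_5 = 4.
The remainder reaches 0 after 6 divisions, so the expansion has 6 partial quotients, read off in order.

[1; 1, 2, 1, 17, 4]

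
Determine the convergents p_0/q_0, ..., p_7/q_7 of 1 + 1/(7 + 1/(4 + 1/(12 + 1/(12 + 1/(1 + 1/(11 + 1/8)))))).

1/1, 8/7, 33/29, 404/355, 4881/4289, 5285/4644, 63016/55373, 509413/447628

Using the convergent recurrence p_i = a_i*p_{i-1} + p_{i-2}, q_i = a_i*q_{i-1} + q_{i-2} with p_{-2}=0, p_{-1}=1, q_{-2}=1, q_{-1}=0:
  i=0: a_0=1, p_0 = 1*1 + 0 = 1, q_0 = 1*0 + 1 = 1.
  i=1: a_1=7, p_1 = 7*1 + 1 = 8, q_1 = 7*1 + 0 = 7.
  i=2: a_2=4, p_2 = 4*8 + 1 = 33, q_2 = 4*7 + 1 = 29.
  i=3: a_3=12, p_3 = 12*33 + 8 = 404, q_3 = 12*29 + 7 = 355.
  i=4: a_4=12, p_4 = 12*404 + 33 = 4881, q_4 = 12*355 + 29 = 4289.
  i=5: a_5=1, p_5 = 1*4881 + 404 = 5285, q_5 = 1*4289 + 355 = 4644.
  i=6: a_6=11, p_6 = 11*5285 + 4881 = 63016, q_6 = 11*4644 + 4289 = 55373.
  i=7: a_7=8, p_7 = 8*63016 + 5285 = 509413, q_7 = 8*55373 + 4644 = 447628.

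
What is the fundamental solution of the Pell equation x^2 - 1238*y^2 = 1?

First expand sqrt(1238) as a continued fraction. With x_i = (sqrt(1238) + m_i)/d_i and (m_0, d_0) = (0, 1): a_0 = floor(sqrt(1238)) = 35, since 35^2 = 1225 <= 1238 < 1296 = 36^2.
Iterate m_{i+1} = d_i*a_i - m_i, d_{i+1} = (1238 - m_{i+1}^2)/d_i, a_{i+1} = floor((a_0 + m_{i+1})/d_{i+1}):
  m_1 = 1*35 - 0 = 35, d_1 = (1238 - 35^2)/1 = 13/1 = 13, a_1 = floor((35 + 35)/13) = 5.
  m_2 = 13*5 - 35 = 30, d_2 = (1238 - 30^2)/13 = 338/13 = 26, a_2 = floor((35 + 30)/26) = 2.
  m_3 = 26*2 - 30 = 22, d_3 = (1238 - 22^2)/26 = 754/26 = 29, a_3 = floor((35 + 22)/29) = 1.
  m_4 = 29*1 - 22 = 7, d_4 = (1238 - 7^2)/29 = 1189/29 = 41, a_4 = floor((35 + 7)/41) = 1.
  m_5 = 41*1 - 7 = 34, d_5 = (1238 - 34^2)/41 = 82/41 = 2, a_5 = floor((35 + 34)/2) = 34.
  m_6 = 2*34 - 34 = 34, d_6 = (1238 - 34^2)/2 = 82/2 = 41, a_6 = floor((35 + 34)/41) = 1.
  m_7 = 41*1 - 34 = 7, d_7 = (1238 - 7^2)/41 = 1189/41 = 29, a_7 = floor((35 + 7)/29) = 1.
  m_8 = 29*1 - 7 = 22, d_8 = (1238 - 22^2)/29 = 754/29 = 26, a_8 = floor((35 + 22)/26) = 2.
  m_9 = 26*2 - 22 = 30, d_9 = (1238 - 30^2)/26 = 338/26 = 13, a_9 = floor((35 + 30)/13) = 5.
  m_10 = 13*5 - 30 = 35, d_10 = (1238 - 35^2)/13 = 13/13 = 1, a_10 = floor((35 + 35)/1) = 70.
  m_11 = 1*70 - 35 = 35, d_11 = (1238 - 35^2)/1 = 13/1 = 13: (m_11, d_11) = (m_1, d_1) = (35, 13), so from here the quotients repeat a_1, ..., a_10; the period length is 10.
So sqrt(1238) = [35; (5, 2, 1, 1, 34, 1, 1, 2, 5, 70)] with period length k = 10.
k is even, so the fundamental solution of x^2 - 1238y^2 = 1 is (p_{k-1}, q_{k-1}) = (p_9, q_9); compute convergents through index 9.
Convergents (p_i = a_i*p_{i-1} + p_{i-2}, q_i = a_i*q_{i-1} + q_{i-2} with p_{-2}=0, p_{-1}=1, q_{-2}=1, q_{-1}=0):
  i=0: a_0=35, p_0 = 35*1 + 0 = 35, q_0 = 35*0 + 1 = 1.
  i=1: a_1=5, p_1 = 5*35 + 1 = 176, q_1 = 5*1 + 0 = 5.
  i=2: a_2=2, p_2 = 2*176 + 35 = 387, q_2 = 2*5 + 1 = 11.
  i=3: a_3=1, p_3 = 1*387 + 176 = 563, q_3 = 1*11 + 5 = 16.
  i=4: a_4=1, p_4 = 1*563 + 387 = 950, q_4 = 1*16 + 11 = 27.
  i=5: a_5=34, p_5 = 34*950 + 563 = 32863, q_5 = 34*27 + 16 = 934.
  i=6: a_6=1, p_6 = 1*32863 + 950 = 33813, q_6 = 1*934 + 27 = 961.
  i=7: a_7=1, p_7 = 1*33813 + 32863 = 66676, q_7 = 1*961 + 934 = 1895.
  i=8: a_8=2, p_8 = 2*66676 + 33813 = 167165, q_8 = 2*1895 + 961 = 4751.
  i=9: a_9=5, p_9 = 5*167165 + 66676 = 902501, q_9 = 5*4751 + 1895 = 25650.
Check: 902501^2 - 1238*25650^2 = 814508055001 - 814508055000 = 1, so (x, y) = (902501, 25650) solves the equation, and by the theorem it is the least positive solution.

(x, y) = (902501, 25650)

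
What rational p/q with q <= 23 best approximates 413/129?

16/5

Expand x = 413/129 as a continued fraction with the Euclidean algorithm:
  413 = 3*129 + 26, so a_0 = 3.
  129 = 4*26 + 25, so a_1 = 4.
  26 = 1*25 + 1, so a_2 = 1.
  25 = 25*1 + 0, so a_3 = 25.
so x = [3; 4, 1, 25].
Convergents (p_i = a_i*p_{i-1} + p_{i-2}, q_i = a_i*q_{i-1} + q_{i-2} with p_{-2}=0, p_{-1}=1, q_{-2}=1, q_{-1}=0), until the denominator exceeds 23:
  i=0: a_0=3, p_0 = 3*1 + 0 = 3, q_0 = 3*0 + 1 = 1.
  i=1: a_1=4, p_1 = 4*3 + 1 = 13, q_1 = 4*1 + 0 = 4.
  i=2: a_2=1, p_2 = 1*13 + 3 = 16, q_2 = 1*4 + 1 = 5.
  i=3: a_3=25, p_3 = 25*16 + 13 = 413, q_3 = 25*5 + 4 = 129.
q_3 = 129 > 23, so the last convergent with denominator <= 23 is p_2/q_2 = 16/5.
The closest fraction with denominator <= 23 is either p_2/q_2 or the intermediate fraction (k*p_2 + p_1)/(k*q_2 + q_1) with the largest k >= 1 whose denominator stays <= 23; these approach x as k grows, and every other convergent or intermediate fraction in range is farther away.
Largest k: floor((23 - q_1)/q_2) = floor((23 - 4)/5) = 3.
That gives (3*16 + 13)/(3*5 + 4) = 61/19.
Compare the errors: |x - 16/5| = |413*5 - 16*129|/(129*5) = 1/645, and |x - 61/19| = |413*19 - 61*129|/(129*19) = 22/2451.
Cross-multiplying, 1*2451 = 2451 < 14190 = 22*645, so 1/645 is smaller: the convergent 16/5 is closer to x than 61/19.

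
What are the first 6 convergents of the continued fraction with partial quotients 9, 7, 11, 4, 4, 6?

Using the convergent recurrence p_i = a_i*p_{i-1} + p_{i-2}, q_i = a_i*q_{i-1} + q_{i-2} with p_{-2}=0, p_{-1}=1, q_{-2}=1, q_{-1}=0:
  i=0: a_0=9, p_0 = 9*1 + 0 = 9, q_0 = 9*0 + 1 = 1.
  i=1: a_1=7, p_1 = 7*9 + 1 = 64, q_1 = 7*1 + 0 = 7.
  i=2: a_2=11, p_2 = 11*64 + 9 = 713, q_2 = 11*7 + 1 = 78.
  i=3: a_3=4, p_3 = 4*713 + 64 = 2916, q_3 = 4*78 + 7 = 319.
  i=4: a_4=4, p_4 = 4*2916 + 713 = 12377, q_4 = 4*319 + 78 = 1354.
  i=5: a_5=6, p_5 = 6*12377 + 2916 = 77178, q_5 = 6*1354 + 319 = 8443.

9/1, 64/7, 713/78, 2916/319, 12377/1354, 77178/8443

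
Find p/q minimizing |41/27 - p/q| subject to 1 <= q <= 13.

Expand x = 41/27 as a continued fraction with the Euclidean algorithm:
  41 = 1*27 + 14, so a_0 = 1.
  27 = 1*14 + 13, so a_1 = 1.
  14 = 1*13 + 1, so a_2 = 1.
  13 = 13*1 + 0, so a_3 = 13.
so x = [1; 1, 1, 13].
Convergents (p_i = a_i*p_{i-1} + p_{i-2}, q_i = a_i*q_{i-1} + q_{i-2} with p_{-2}=0, p_{-1}=1, q_{-2}=1, q_{-1}=0), until the denominator exceeds 13:
  i=0: a_0=1, p_0 = 1*1 + 0 = 1, q_0 = 1*0 + 1 = 1.
  i=1: a_1=1, p_1 = 1*1 + 1 = 2, q_1 = 1*1 + 0 = 1.
  i=2: a_2=1, p_2 = 1*2 + 1 = 3, q_2 = 1*1 + 1 = 2.
  i=3: a_3=13, p_3 = 13*3 + 2 = 41, q_3 = 13*2 + 1 = 27.
q_3 = 27 > 13, so the last convergent with denominator <= 13 is p_2/q_2 = 3/2.
The closest fraction with denominator <= 13 is either p_2/q_2 or the intermediate fraction (k*p_2 + p_1)/(k*q_2 + q_1) with the largest k >= 1 whose denominator stays <= 13; these approach x as k grows, and every other convergent or intermediate fraction in range is farther away.
Largest k: floor((13 - q_1)/q_2) = floor((13 - 1)/2) = 6.
That gives (6*3 + 2)/(6*2 + 1) = 20/13.
Compare the errors: |x - 3/2| = |41*2 - 3*27|/(27*2) = 1/54, and |x - 20/13| = |41*13 - 20*27|/(27*13) = 7/351.
Cross-multiplying, 1*351 = 351 < 378 = 7*54, so 1/54 is smaller: the convergent 3/2 is closer to x than 20/13.

3/2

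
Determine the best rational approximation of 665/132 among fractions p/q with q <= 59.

Expand x = 665/132 as a continued fraction with the Euclidean algorithm:
  665 = 5*132 + 5, so a_0 = 5.
  132 = 26*5 + 2, so a_1 = 26.
  5 = 2*2 + 1, so a_2 = 2.
  2 = 2*1 + 0, so a_3 = 2.
so x = [5; 26, 2, 2].
Convergents (p_i = a_i*p_{i-1} + p_{i-2}, q_i = a_i*q_{i-1} + q_{i-2} with p_{-2}=0, p_{-1}=1, q_{-2}=1, q_{-1}=0), until the denominator exceeds 59:
  i=0: a_0=5, p_0 = 5*1 + 0 = 5, q_0 = 5*0 + 1 = 1.
  i=1: a_1=26, p_1 = 26*5 + 1 = 131, q_1 = 26*1 + 0 = 26.
  i=2: a_2=2, p_2 = 2*131 + 5 = 267, q_2 = 2*26 + 1 = 53.
  i=3: a_3=2, p_3 = 2*267 + 131 = 665, q_3 = 2*53 + 26 = 132.
q_3 = 132 > 59, so the last convergent with denominator <= 59 is p_2/q_2 = 267/53.
The closest fraction with denominator <= 59 is either p_2/q_2 or the intermediate fraction (k*p_2 + p_1)/(k*q_2 + q_1) with the largest k >= 1 whose denominator stays <= 59; these approach x as k grows, and every other convergent or intermediate fraction in range is farther away.
Largest k: floor((59 - q_1)/q_2) = floor((59 - 26)/53) = 0.
Since k = 0, no intermediate fraction beyond p_2/q_2 has denominator <= 59, so the convergent 267/53 is the closest (its error is |665*53 - 267*132|/(132*53) = 1/6996).

267/53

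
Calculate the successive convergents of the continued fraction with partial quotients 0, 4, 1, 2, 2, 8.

0/1, 1/4, 1/5, 3/14, 7/33, 59/278

Using the convergent recurrence p_i = a_i*p_{i-1} + p_{i-2}, q_i = a_i*q_{i-1} + q_{i-2} with p_{-2}=0, p_{-1}=1, q_{-2}=1, q_{-1}=0:
  i=0: a_0=0, p_0 = 0*1 + 0 = 0, q_0 = 0*0 + 1 = 1.
  i=1: a_1=4, p_1 = 4*0 + 1 = 1, q_1 = 4*1 + 0 = 4.
  i=2: a_2=1, p_2 = 1*1 + 0 = 1, q_2 = 1*4 + 1 = 5.
  i=3: a_3=2, p_3 = 2*1 + 1 = 3, q_3 = 2*5 + 4 = 14.
  i=4: a_4=2, p_4 = 2*3 + 1 = 7, q_4 = 2*14 + 5 = 33.
  i=5: a_5=8, p_5 = 8*7 + 3 = 59, q_5 = 8*33 + 14 = 278.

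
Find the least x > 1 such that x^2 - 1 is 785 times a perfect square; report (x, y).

(x, y) = (1569, 56)

First expand sqrt(785) as a continued fraction. With x_i = (sqrt(785) + m_i)/d_i and (m_0, d_0) = (0, 1): a_0 = floor(sqrt(785)) = 28, since 28^2 = 784 <= 785 < 841 = 29^2.
Iterate m_{i+1} = d_i*a_i - m_i, d_{i+1} = (785 - m_{i+1}^2)/d_i, a_{i+1} = floor((a_0 + m_{i+1})/d_{i+1}):
  m_1 = 1*28 - 0 = 28, d_1 = (785 - 28^2)/1 = 1/1 = 1, a_1 = floor((28 + 28)/1) = 56.
  m_2 = 1*56 - 28 = 28, d_2 = (785 - 28^2)/1 = 1/1 = 1: (m_2, d_2) = (m_1, d_1) = (28, 1), so from here the quotient a_1 repeats; the period length is 1.
So sqrt(785) = [28; (56)] with period length k = 1.
k is odd, so (p_{k-1}, q_{k-1}) only solves x^2 - 785y^2 = -1 and the fundamental solution of x^2 - 785y^2 = 1 is (p_{2k-1}, q_{2k-1}) = (p_1, q_1); compute convergents through index 1, running through the period twice.
Convergents (p_i = a_i*p_{i-1} + p_{i-2}, q_i = a_i*q_{i-1} + q_{i-2} with p_{-2}=0, p_{-1}=1, q_{-2}=1, q_{-1}=0):
  i=0: a_0=28, p_0 = 28*1 + 0 = 28, q_0 = 28*0 + 1 = 1.
  i=1: a_1=56, p_1 = 56*28 + 1 = 1569, q_1 = 56*1 + 0 = 56.
Indeed p_0^2 - 785*q_0^2 = 784 - 785 = -1, not +1.
Check: 1569^2 - 785*56^2 = 2461761 - 2461760 = 1, so (x, y) = (1569, 56) solves the equation, and by the theorem it is the least positive solution.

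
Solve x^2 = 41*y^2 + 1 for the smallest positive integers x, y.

First expand sqrt(41) as a continued fraction. With x_i = (sqrt(41) + m_i)/d_i and (m_0, d_0) = (0, 1): a_0 = floor(sqrt(41)) = 6, since 6^2 = 36 <= 41 < 49 = 7^2.
Iterate m_{i+1} = d_i*a_i - m_i, d_{i+1} = (41 - m_{i+1}^2)/d_i, a_{i+1} = floor((a_0 + m_{i+1})/d_{i+1}):
  m_1 = 1*6 - 0 = 6, d_1 = (41 - 6^2)/1 = 5/1 = 5, a_1 = floor((6 + 6)/5) = 2.
  m_2 = 5*2 - 6 = 4, d_2 = (41 - 4^2)/5 = 25/5 = 5, a_2 = floor((6 + 4)/5) = 2.
  m_3 = 5*2 - 4 = 6, d_3 = (41 - 6^2)/5 = 5/5 = 1, a_3 = floor((6 + 6)/1) = 12.
  m_4 = 1*12 - 6 = 6, d_4 = (41 - 6^2)/1 = 5/1 = 5: (m_4, d_4) = (m_1, d_1) = (6, 5), so from here the quotients repeat a_1, ..., a_3; the period length is 3.
So sqrt(41) = [6; (2, 2, 12)] with period length k = 3.
k is odd, so (p_{k-1}, q_{k-1}) only solves x^2 - 41y^2 = -1 and the fundamental solution of x^2 - 41y^2 = 1 is (p_{2k-1}, q_{2k-1}) = (p_5, q_5); compute convergents through index 5, running through the period twice.
Convergents (p_i = a_i*p_{i-1} + p_{i-2}, q_i = a_i*q_{i-1} + q_{i-2} with p_{-2}=0, p_{-1}=1, q_{-2}=1, q_{-1}=0):
  i=0: a_0=6, p_0 = 6*1 + 0 = 6, q_0 = 6*0 + 1 = 1.
  i=1: a_1=2, p_1 = 2*6 + 1 = 13, q_1 = 2*1 + 0 = 2.
  i=2: a_2=2, p_2 = 2*13 + 6 = 32, q_2 = 2*2 + 1 = 5.
  i=3: a_3=12, p_3 = 12*32 + 13 = 397, q_3 = 12*5 + 2 = 62.
  i=4: a_4=2, p_4 = 2*397 + 32 = 826, q_4 = 2*62 + 5 = 129.
  i=5: a_5=2, p_5 = 2*826 + 397 = 2049, q_5 = 2*129 + 62 = 320.
Indeed p_2^2 - 41*q_2^2 = 1024 - 1025 = -1, not +1.
Check: 2049^2 - 41*320^2 = 4198401 - 4198400 = 1, so (x, y) = (2049, 320) solves the equation, and by the theorem it is the least positive solution.

(x, y) = (2049, 320)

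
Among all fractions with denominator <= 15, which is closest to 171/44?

35/9

Expand x = 171/44 as a continued fraction with the Euclidean algorithm:
  171 = 3*44 + 39, so a_0 = 3.
  44 = 1*39 + 5, so a_1 = 1.
  39 = 7*5 + 4, so a_2 = 7.
  5 = 1*4 + 1, so a_3 = 1.
  4 = 4*1 + 0, so a_4 = 4.
so x = [3; 1, 7, 1, 4].
Convergents (p_i = a_i*p_{i-1} + p_{i-2}, q_i = a_i*q_{i-1} + q_{i-2} with p_{-2}=0, p_{-1}=1, q_{-2}=1, q_{-1}=0), until the denominator exceeds 15:
  i=0: a_0=3, p_0 = 3*1 + 0 = 3, q_0 = 3*0 + 1 = 1.
  i=1: a_1=1, p_1 = 1*3 + 1 = 4, q_1 = 1*1 + 0 = 1.
  i=2: a_2=7, p_2 = 7*4 + 3 = 31, q_2 = 7*1 + 1 = 8.
  i=3: a_3=1, p_3 = 1*31 + 4 = 35, q_3 = 1*8 + 1 = 9.
  i=4: a_4=4, p_4 = 4*35 + 31 = 171, q_4 = 4*9 + 8 = 44.
q_4 = 44 > 15, so the last convergent with denominator <= 15 is p_3/q_3 = 35/9.
The closest fraction with denominator <= 15 is either p_3/q_3 or the intermediate fraction (k*p_3 + p_2)/(k*q_3 + q_2) with the largest k >= 1 whose denominator stays <= 15; these approach x as k grows, and every other convergent or intermediate fraction in range is farther away.
Largest k: floor((15 - q_2)/q_3) = floor((15 - 8)/9) = 0.
Since k = 0, no intermediate fraction beyond p_3/q_3 has denominator <= 15, so the convergent 35/9 is the closest (its error is |171*9 - 35*44|/(44*9) = 1/396).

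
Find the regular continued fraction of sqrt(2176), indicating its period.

[46; (1, 1, 1, 5, 6, 23, 6, 5, 1, 1, 1, 92)]

Write x_i = (sqrt(2176) + m_i)/d_i with (m_0, d_0) = (0, 1). a_0 = floor(sqrt(2176)) = 46, since 46^2 = 2116 <= 2176 < 2209 = 47^2.
Iterate m_{i+1} = d_i*a_i - m_i, d_{i+1} = (2176 - m_{i+1}^2)/d_i, a_{i+1} = floor((a_0 + m_{i+1})/d_{i+1}):
  m_1 = 1*46 - 0 = 46, d_1 = (2176 - 46^2)/1 = 60/1 = 60, a_1 = floor((46 + 46)/60) = 1.
  m_2 = 60*1 - 46 = 14, d_2 = (2176 - 14^2)/60 = 1980/60 = 33, a_2 = floor((46 + 14)/33) = 1.
  m_3 = 33*1 - 14 = 19, d_3 = (2176 - 19^2)/33 = 1815/33 = 55, a_3 = floor((46 + 19)/55) = 1.
  m_4 = 55*1 - 19 = 36, d_4 = (2176 - 36^2)/55 = 880/55 = 16, a_4 = floor((46 + 36)/16) = 5.
  m_5 = 16*5 - 36 = 44, d_5 = (2176 - 44^2)/16 = 240/16 = 15, a_5 = floor((46 + 44)/15) = 6.
  m_6 = 15*6 - 44 = 46, d_6 = (2176 - 46^2)/15 = 60/15 = 4, a_6 = floor((46 + 46)/4) = 23.
  m_7 = 4*23 - 46 = 46, d_7 = (2176 - 46^2)/4 = 60/4 = 15, a_7 = floor((46 + 46)/15) = 6.
  m_8 = 15*6 - 46 = 44, d_8 = (2176 - 44^2)/15 = 240/15 = 16, a_8 = floor((46 + 44)/16) = 5.
  m_9 = 16*5 - 44 = 36, d_9 = (2176 - 36^2)/16 = 880/16 = 55, a_9 = floor((46 + 36)/55) = 1.
  m_10 = 55*1 - 36 = 19, d_10 = (2176 - 19^2)/55 = 1815/55 = 33, a_10 = floor((46 + 19)/33) = 1.
  m_11 = 33*1 - 19 = 14, d_11 = (2176 - 14^2)/33 = 1980/33 = 60, a_11 = floor((46 + 14)/60) = 1.
  m_12 = 60*1 - 14 = 46, d_12 = (2176 - 46^2)/60 = 60/60 = 1, a_12 = floor((46 + 46)/1) = 92.
  m_13 = 1*92 - 46 = 46, d_13 = (2176 - 46^2)/1 = 60/1 = 60: (m_13, d_13) = (m_1, d_1) = (46, 60), so from here the quotients repeat a_1, ..., a_12; the period length is 12.
Hence the expansion of sqrt(2176) is a_0 = 46 followed by the repeating block 1, 1, 1, 5, 6, 23, 6, 5, 1, 1, 1, 92 (period 12).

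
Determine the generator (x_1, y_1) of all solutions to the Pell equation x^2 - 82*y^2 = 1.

(x, y) = (163, 18)

First expand sqrt(82) as a continued fraction. With x_i = (sqrt(82) + m_i)/d_i and (m_0, d_0) = (0, 1): a_0 = floor(sqrt(82)) = 9, since 9^2 = 81 <= 82 < 100 = 10^2.
Iterate m_{i+1} = d_i*a_i - m_i, d_{i+1} = (82 - m_{i+1}^2)/d_i, a_{i+1} = floor((a_0 + m_{i+1})/d_{i+1}):
  m_1 = 1*9 - 0 = 9, d_1 = (82 - 9^2)/1 = 1/1 = 1, a_1 = floor((9 + 9)/1) = 18.
  m_2 = 1*18 - 9 = 9, d_2 = (82 - 9^2)/1 = 1/1 = 1: (m_2, d_2) = (m_1, d_1) = (9, 1), so from here the quotient a_1 repeats; the period length is 1.
So sqrt(82) = [9; (18)] with period length k = 1.
k is odd, so (p_{k-1}, q_{k-1}) only solves x^2 - 82y^2 = -1 and the fundamental solution of x^2 - 82y^2 = 1 is (p_{2k-1}, q_{2k-1}) = (p_1, q_1); compute convergents through index 1, running through the period twice.
Convergents (p_i = a_i*p_{i-1} + p_{i-2}, q_i = a_i*q_{i-1} + q_{i-2} with p_{-2}=0, p_{-1}=1, q_{-2}=1, q_{-1}=0):
  i=0: a_0=9, p_0 = 9*1 + 0 = 9, q_0 = 9*0 + 1 = 1.
  i=1: a_1=18, p_1 = 18*9 + 1 = 163, q_1 = 18*1 + 0 = 18.
Indeed p_0^2 - 82*q_0^2 = 81 - 82 = -1, not +1.
Check: 163^2 - 82*18^2 = 26569 - 26568 = 1, so (x, y) = (163, 18) solves the equation, and by the theorem it is the least positive solution.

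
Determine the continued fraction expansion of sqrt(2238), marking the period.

Write x_i = (sqrt(2238) + m_i)/d_i with (m_0, d_0) = (0, 1). a_0 = floor(sqrt(2238)) = 47, since 47^2 = 2209 <= 2238 < 2304 = 48^2.
Iterate m_{i+1} = d_i*a_i - m_i, d_{i+1} = (2238 - m_{i+1}^2)/d_i, a_{i+1} = floor((a_0 + m_{i+1})/d_{i+1}):
  m_1 = 1*47 - 0 = 47, d_1 = (2238 - 47^2)/1 = 29/1 = 29, a_1 = floor((47 + 47)/29) = 3.
  m_2 = 29*3 - 47 = 40, d_2 = (2238 - 40^2)/29 = 638/29 = 22, a_2 = floor((47 + 40)/22) = 3.
  m_3 = 22*3 - 40 = 26, d_3 = (2238 - 26^2)/22 = 1562/22 = 71, a_3 = floor((47 + 26)/71) = 1.
  m_4 = 71*1 - 26 = 45, d_4 = (2238 - 45^2)/71 = 213/71 = 3, a_4 = floor((47 + 45)/3) = 30.
  m_5 = 3*30 - 45 = 45, d_5 = (2238 - 45^2)/3 = 213/3 = 71, a_5 = floor((47 + 45)/71) = 1.
  m_6 = 71*1 - 45 = 26, d_6 = (2238 - 26^2)/71 = 1562/71 = 22, a_6 = floor((47 + 26)/22) = 3.
  m_7 = 22*3 - 26 = 40, d_7 = (2238 - 40^2)/22 = 638/22 = 29, a_7 = floor((47 + 40)/29) = 3.
  m_8 = 29*3 - 40 = 47, d_8 = (2238 - 47^2)/29 = 29/29 = 1, a_8 = floor((47 + 47)/1) = 94.
  m_9 = 1*94 - 47 = 47, d_9 = (2238 - 47^2)/1 = 29/1 = 29: (m_9, d_9) = (m_1, d_1) = (47, 29), so from here the quotients repeat a_1, ..., a_8; the period length is 8.
Hence the expansion of sqrt(2238) is a_0 = 47 followed by the repeating block 3, 3, 1, 30, 1, 3, 3, 94 (period 8).

[47; (3, 3, 1, 30, 1, 3, 3, 94)]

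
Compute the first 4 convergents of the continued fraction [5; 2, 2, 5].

5/1, 11/2, 27/5, 146/27

Using the convergent recurrence p_i = a_i*p_{i-1} + p_{i-2}, q_i = a_i*q_{i-1} + q_{i-2} with p_{-2}=0, p_{-1}=1, q_{-2}=1, q_{-1}=0:
  i=0: a_0=5, p_0 = 5*1 + 0 = 5, q_0 = 5*0 + 1 = 1.
  i=1: a_1=2, p_1 = 2*5 + 1 = 11, q_1 = 2*1 + 0 = 2.
  i=2: a_2=2, p_2 = 2*11 + 5 = 27, q_2 = 2*2 + 1 = 5.
  i=3: a_3=5, p_3 = 5*27 + 11 = 146, q_3 = 5*5 + 2 = 27.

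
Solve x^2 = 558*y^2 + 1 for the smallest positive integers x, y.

(x, y) = (7937, 336)

First expand sqrt(558) as a continued fraction. With x_i = (sqrt(558) + m_i)/d_i and (m_0, d_0) = (0, 1): a_0 = floor(sqrt(558)) = 23, since 23^2 = 529 <= 558 < 576 = 24^2.
Iterate m_{i+1} = d_i*a_i - m_i, d_{i+1} = (558 - m_{i+1}^2)/d_i, a_{i+1} = floor((a_0 + m_{i+1})/d_{i+1}):
  m_1 = 1*23 - 0 = 23, d_1 = (558 - 23^2)/1 = 29/1 = 29, a_1 = floor((23 + 23)/29) = 1.
  m_2 = 29*1 - 23 = 6, d_2 = (558 - 6^2)/29 = 522/29 = 18, a_2 = floor((23 + 6)/18) = 1.
  m_3 = 18*1 - 6 = 12, d_3 = (558 - 12^2)/18 = 414/18 = 23, a_3 = floor((23 + 12)/23) = 1.
  m_4 = 23*1 - 12 = 11, d_4 = (558 - 11^2)/23 = 437/23 = 19, a_4 = floor((23 + 11)/19) = 1.
  m_5 = 19*1 - 11 = 8, d_5 = (558 - 8^2)/19 = 494/19 = 26, a_5 = floor((23 + 8)/26) = 1.
  m_6 = 26*1 - 8 = 18, d_6 = (558 - 18^2)/26 = 234/26 = 9, a_6 = floor((23 + 18)/9) = 4.
  m_7 = 9*4 - 18 = 18, d_7 = (558 - 18^2)/9 = 234/9 = 26, a_7 = floor((23 + 18)/26) = 1.
  m_8 = 26*1 - 18 = 8, d_8 = (558 - 8^2)/26 = 494/26 = 19, a_8 = floor((23 + 8)/19) = 1.
  m_9 = 19*1 - 8 = 11, d_9 = (558 - 11^2)/19 = 437/19 = 23, a_9 = floor((23 + 11)/23) = 1.
  m_10 = 23*1 - 11 = 12, d_10 = (558 - 12^2)/23 = 414/23 = 18, a_10 = floor((23 + 12)/18) = 1.
  m_11 = 18*1 - 12 = 6, d_11 = (558 - 6^2)/18 = 522/18 = 29, a_11 = floor((23 + 6)/29) = 1.
  m_12 = 29*1 - 6 = 23, d_12 = (558 - 23^2)/29 = 29/29 = 1, a_12 = floor((23 + 23)/1) = 46.
  m_13 = 1*46 - 23 = 23, d_13 = (558 - 23^2)/1 = 29/1 = 29: (m_13, d_13) = (m_1, d_1) = (23, 29), so from here the quotients repeat a_1, ..., a_12; the period length is 12.
So sqrt(558) = [23; (1, 1, 1, 1, 1, 4, 1, 1, 1, 1, 1, 46)] with period length k = 12.
k is even, so the fundamental solution of x^2 - 558y^2 = 1 is (p_{k-1}, q_{k-1}) = (p_11, q_11); compute convergents through index 11.
Convergents (p_i = a_i*p_{i-1} + p_{i-2}, q_i = a_i*q_{i-1} + q_{i-2} with p_{-2}=0, p_{-1}=1, q_{-2}=1, q_{-1}=0):
  i=0: a_0=23, p_0 = 23*1 + 0 = 23, q_0 = 23*0 + 1 = 1.
  i=1: a_1=1, p_1 = 1*23 + 1 = 24, q_1 = 1*1 + 0 = 1.
  i=2: a_2=1, p_2 = 1*24 + 23 = 47, q_2 = 1*1 + 1 = 2.
  i=3: a_3=1, p_3 = 1*47 + 24 = 71, q_3 = 1*2 + 1 = 3.
  i=4: a_4=1, p_4 = 1*71 + 47 = 118, q_4 = 1*3 + 2 = 5.
  i=5: a_5=1, p_5 = 1*118 + 71 = 189, q_5 = 1*5 + 3 = 8.
  i=6: a_6=4, p_6 = 4*189 + 118 = 874, q_6 = 4*8 + 5 = 37.
  i=7: a_7=1, p_7 = 1*874 + 189 = 1063, q_7 = 1*37 + 8 = 45.
  i=8: a_8=1, p_8 = 1*1063 + 874 = 1937, q_8 = 1*45 + 37 = 82.
  i=9: a_9=1, p_9 = 1*1937 + 1063 = 3000, q_9 = 1*82 + 45 = 127.
  i=10: a_10=1, p_10 = 1*3000 + 1937 = 4937, q_10 = 1*127 + 82 = 209.
  i=11: a_11=1, p_11 = 1*4937 + 3000 = 7937, q_11 = 1*209 + 127 = 336.
Check: 7937^2 - 558*336^2 = 62995969 - 62995968 = 1, so (x, y) = (7937, 336) solves the equation, and by the theorem it is the least positive solution.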